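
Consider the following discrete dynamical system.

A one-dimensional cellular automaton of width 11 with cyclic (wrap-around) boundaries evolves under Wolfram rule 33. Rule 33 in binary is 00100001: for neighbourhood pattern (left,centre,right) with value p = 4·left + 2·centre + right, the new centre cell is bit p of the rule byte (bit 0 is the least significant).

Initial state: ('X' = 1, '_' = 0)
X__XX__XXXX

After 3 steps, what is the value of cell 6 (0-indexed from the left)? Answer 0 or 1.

0) X__XX__XXXX
1) ___________
2) XXXXXXXXXXX
3) ___________

0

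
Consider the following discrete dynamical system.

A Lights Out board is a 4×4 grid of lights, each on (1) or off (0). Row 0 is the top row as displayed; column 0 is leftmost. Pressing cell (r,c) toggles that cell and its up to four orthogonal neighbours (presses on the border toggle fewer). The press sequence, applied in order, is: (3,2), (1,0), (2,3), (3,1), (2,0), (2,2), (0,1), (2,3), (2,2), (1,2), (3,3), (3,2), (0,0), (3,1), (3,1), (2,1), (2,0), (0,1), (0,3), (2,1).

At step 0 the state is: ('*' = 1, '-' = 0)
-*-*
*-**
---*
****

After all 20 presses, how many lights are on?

gen 0: -*-*
*-**
---*
****
gen 1: -*-*
*-**
--**
*---
gen 2: **-*
-***
*-**
*---
gen 3: **-*
-**-
*---
*--*
gen 4: **-*
-**-
**--
-***
gen 5: **-*
***-
----
****
gen 6: **-*
**--
-***
**-*
gen 7: --**
*---
-***
**-*
gen 8: --**
*--*
-*--
**--
gen 9: --**
*-**
--**
***-
gen 10: ---*
**--
---*
***-
gen 11: ---*
**--
----
**-*
gen 12: ---*
**--
--*-
*-*-
gen 13: **-*
-*--
--*-
*-*-
gen 14: **-*
-*--
-**-
-*--
gen 15: **-*
-*--
--*-
*-*-
gen 16: **-*
----
**--
***-
gen 17: **-*
*---
----
-**-
gen 18: --**
**--
----
-**-
gen 19: ----
**-*
----
-**-
gen 20: ----
*--*
***-
--*-

6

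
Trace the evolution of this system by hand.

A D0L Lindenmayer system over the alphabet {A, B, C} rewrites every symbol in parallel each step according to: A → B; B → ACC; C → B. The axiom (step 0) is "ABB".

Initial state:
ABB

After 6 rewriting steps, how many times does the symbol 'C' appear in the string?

k=0  ABB
k=1  BACCACC
k=2  ACCBBBBBB
k=3  BBBACCACCACCACCACCACC
k=4  ACCACCACCBBBBBBBBBBBBBBBBBB
k=5  BBBBBBBBBACCACCACCACCACCACCACCACCACCACCACCACCACCACCACCACCACCACC
k=6  ACCACCACCACCACCACCACCACCACCBBBBBBBBBBBBBBBBBBBBBBBBBBBBBBBBBBBBBBBBBBBBBBBBBBBBBB

18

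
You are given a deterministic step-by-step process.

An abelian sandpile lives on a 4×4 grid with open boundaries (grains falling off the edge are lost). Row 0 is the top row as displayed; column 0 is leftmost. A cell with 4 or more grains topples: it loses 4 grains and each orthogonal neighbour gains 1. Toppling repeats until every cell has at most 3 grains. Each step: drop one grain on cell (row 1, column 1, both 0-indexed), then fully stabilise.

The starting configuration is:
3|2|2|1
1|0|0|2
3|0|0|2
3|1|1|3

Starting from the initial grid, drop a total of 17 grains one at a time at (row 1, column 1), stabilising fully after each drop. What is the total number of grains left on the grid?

31

0) 3|2|2|1
1|0|0|2
3|0|0|2
3|1|1|3
1) 3|2|2|1
1|1|0|2
3|0|0|2
3|1|1|3
2) 3|2|2|1
1|2|0|2
3|0|0|2
3|1|1|3
3) 3|2|2|1
1|3|0|2
3|0|0|2
3|1|1|3
4) 3|3|2|1
2|0|1|2
3|1|0|2
3|1|1|3
5) 3|3|2|1
2|1|1|2
3|1|0|2
3|1|1|3
6) 3|3|2|1
2|2|1|2
3|1|0|2
3|1|1|3
7) 3|3|2|1
2|3|1|2
3|1|0|2
3|1|1|3
8) 1|1|3|1
1|2|2|2
1|3|0|2
0|2|1|3
9) 1|1|3|1
1|3|2|2
1|3|0|2
0|2|1|3
10) 1|2|3|1
2|1|3|2
2|0|1|2
0|3|1|3
11) 1|2|3|1
2|2|3|2
2|0|1|2
0|3|1|3
12) 1|2|3|1
2|3|3|2
2|0|1|2
0|3|1|3
13) 2|0|1|2
3|2|1|3
2|1|2|2
0|3|1|3
14) 2|0|1|2
3|3|1|3
2|1|2|2
0|3|1|3
15) 3|1|1|2
0|1|2|3
3|2|2|2
0|3|1|3
16) 3|1|1|2
0|2|2|3
3|2|2|2
0|3|1|3
17) 3|1|1|2
0|3|2|3
3|2|2|2
0|3|1|3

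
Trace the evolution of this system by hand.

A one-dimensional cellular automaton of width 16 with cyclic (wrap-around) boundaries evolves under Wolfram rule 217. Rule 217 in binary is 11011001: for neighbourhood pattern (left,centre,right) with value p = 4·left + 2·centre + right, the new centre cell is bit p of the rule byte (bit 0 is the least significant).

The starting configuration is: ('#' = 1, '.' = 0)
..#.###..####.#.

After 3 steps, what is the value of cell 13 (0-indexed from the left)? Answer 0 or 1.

1

step 0: ..#.###..####.#.
step 1: #...####.####..#
step 2: ###.####.#####.#
step 3: ###.####.#####.#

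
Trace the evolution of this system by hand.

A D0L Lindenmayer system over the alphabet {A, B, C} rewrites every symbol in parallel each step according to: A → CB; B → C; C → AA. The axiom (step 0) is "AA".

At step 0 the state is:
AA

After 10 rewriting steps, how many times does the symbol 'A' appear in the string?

k=0  AA
k=1  CBCB
k=2  AACAAC
k=3  CBCBAACBCBAA
k=4  AACAACCBCBAACAACCBCB
k=5  CBCBAACBCBAAAACAACCBCBAACBCBAAAACAAC
k=6  AACAACCBCBAACAACCBCBCBCBAACBCBAAAACAACCBCBAACAACCBCBCBCBAACBCBAA
k=7  CBCBAACBCBAAAACAACCBCBAACBCBAAAACAACAACAACCBCBAACAACCBCBCBCBAACBCBAAAACAACCBCBAACBCBAAAACAACAACAACCBCBAACAACCBCB
k=8  AACAACCBCBAACAACCBCBCBCBAACBCBAAAACAACCBCBAACAACCBCBCBCBAA…AACAACCBCBCBCBAACBCBAACBCBAACBCBAAAACAACCBCBAACBCBAAAACAAC  (len 200)
k=9  CBCBAACBCBAAAACAACCBCBAACBCBAAAACAACAACAACCBCBAACAACCBCBCB…CBCBAACAACCBCBCBCBAACBCBAAAACAACCBCBAACAACCBCBCBCBAACBCBAA  (len 352)
k=10  AACAACCBCBAACAACCBCBCBCBAACBCBAAAACAACCBCBAACAACCBCBCBCBAA…CBCBCBAACBCBAAAACAACCBCBAACBCBAAAACAACAACAACCBCBAACAACCBCB  (len 624)

256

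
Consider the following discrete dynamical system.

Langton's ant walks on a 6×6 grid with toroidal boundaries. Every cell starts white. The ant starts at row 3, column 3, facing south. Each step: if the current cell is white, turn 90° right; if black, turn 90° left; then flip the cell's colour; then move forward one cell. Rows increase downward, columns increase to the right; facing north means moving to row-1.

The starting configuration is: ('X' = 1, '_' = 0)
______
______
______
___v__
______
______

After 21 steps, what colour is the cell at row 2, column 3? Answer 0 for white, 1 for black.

0

gen 0: ______
______
______
___v__
______
______
gen 1: ______
______
______
__<X__
______
______
gen 2: ______
______
__^___
__XX__
______
______
gen 3: ______
______
__X>__
__XX__
______
______
gen 4: ______
______
__XX__
__Xv__
______
______
gen 5: ______
______
__XX__
__X_>_
______
______
gen 6: ______
______
__XX__
__X_X_
____v_
______
gen 7: ______
______
__XX__
__X_X_
___<X_
______
gen 8: ______
______
__XX__
__X^X_
___XX_
______
gen 9: ______
______
__XX__
__XX>_
___XX_
______
gen 10: ______
______
__XX^_
__XX__
___XX_
______
gen 11: ______
______
__XXX>
__XX__
___XX_
______
gen 12: ______
______
__XXXX
__XX_v
___XX_
______
gen 13: ______
______
__XXXX
__XX<X
___XX_
______
gen 14: ______
______
__XX^X
__XXXX
___XX_
______
gen 15: ______
______
__X<_X
__XXXX
___XX_
______
gen 16: ______
______
__X__X
__XvXX
___XX_
______
gen 17: ______
______
__X__X
__X_>X
___XX_
______
gen 18: ______
______
__X_^X
__X__X
___XX_
______
gen 19: ______
______
__X_X>
__X__X
___XX_
______
gen 20: ______
_____^
__X_X_
__X__X
___XX_
______
gen 21: ______
>____X
__X_X_
__X__X
___XX_
______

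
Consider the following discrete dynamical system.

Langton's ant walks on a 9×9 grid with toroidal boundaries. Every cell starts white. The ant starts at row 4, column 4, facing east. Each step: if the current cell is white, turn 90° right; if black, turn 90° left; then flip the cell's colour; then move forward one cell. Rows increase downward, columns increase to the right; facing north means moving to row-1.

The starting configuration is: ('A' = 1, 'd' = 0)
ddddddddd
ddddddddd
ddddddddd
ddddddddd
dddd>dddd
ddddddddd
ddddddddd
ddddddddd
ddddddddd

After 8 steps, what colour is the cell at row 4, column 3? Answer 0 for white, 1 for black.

[0] ddddddddd
ddddddddd
ddddddddd
ddddddddd
dddd>dddd
ddddddddd
ddddddddd
ddddddddd
ddddddddd
[1] ddddddddd
ddddddddd
ddddddddd
ddddddddd
ddddAdddd
ddddvdddd
ddddddddd
ddddddddd
ddddddddd
[2] ddddddddd
ddddddddd
ddddddddd
ddddddddd
ddddAdddd
ddd<Adddd
ddddddddd
ddddddddd
ddddddddd
[3] ddddddddd
ddddddddd
ddddddddd
ddddddddd
ddd^Adddd
dddAAdddd
ddddddddd
ddddddddd
ddddddddd
[4] ddddddddd
ddddddddd
ddddddddd
ddddddddd
dddA>dddd
dddAAdddd
ddddddddd
ddddddddd
ddddddddd
[5] ddddddddd
ddddddddd
ddddddddd
dddd^dddd
dddAddddd
dddAAdddd
ddddddddd
ddddddddd
ddddddddd
[6] ddddddddd
ddddddddd
ddddddddd
ddddA>ddd
dddAddddd
dddAAdddd
ddddddddd
ddddddddd
ddddddddd
[7] ddddddddd
ddddddddd
ddddddddd
ddddAAddd
dddAdvddd
dddAAdddd
ddddddddd
ddddddddd
ddddddddd
[8] ddddddddd
ddddddddd
ddddddddd
ddddAAddd
dddA<Addd
dddAAdddd
ddddddddd
ddddddddd
ddddddddd

1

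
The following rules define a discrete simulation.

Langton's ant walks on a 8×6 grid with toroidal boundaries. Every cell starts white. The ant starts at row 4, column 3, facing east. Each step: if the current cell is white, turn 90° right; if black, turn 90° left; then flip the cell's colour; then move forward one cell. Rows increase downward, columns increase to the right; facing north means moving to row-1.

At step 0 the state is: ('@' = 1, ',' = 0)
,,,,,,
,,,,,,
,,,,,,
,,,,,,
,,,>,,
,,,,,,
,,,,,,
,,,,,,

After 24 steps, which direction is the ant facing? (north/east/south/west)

west

step 0: ,,,,,,
,,,,,,
,,,,,,
,,,,,,
,,,>,,
,,,,,,
,,,,,,
,,,,,,
step 1: ,,,,,,
,,,,,,
,,,,,,
,,,,,,
,,,@,,
,,,v,,
,,,,,,
,,,,,,
step 2: ,,,,,,
,,,,,,
,,,,,,
,,,,,,
,,,@,,
,,<@,,
,,,,,,
,,,,,,
step 3: ,,,,,,
,,,,,,
,,,,,,
,,,,,,
,,^@,,
,,@@,,
,,,,,,
,,,,,,
step 4: ,,,,,,
,,,,,,
,,,,,,
,,,,,,
,,@>,,
,,@@,,
,,,,,,
,,,,,,
step 5: ,,,,,,
,,,,,,
,,,,,,
,,,^,,
,,@,,,
,,@@,,
,,,,,,
,,,,,,
step 6: ,,,,,,
,,,,,,
,,,,,,
,,,@>,
,,@,,,
,,@@,,
,,,,,,
,,,,,,
step 7: ,,,,,,
,,,,,,
,,,,,,
,,,@@,
,,@,v,
,,@@,,
,,,,,,
,,,,,,
step 8: ,,,,,,
,,,,,,
,,,,,,
,,,@@,
,,@<@,
,,@@,,
,,,,,,
,,,,,,
step 9: ,,,,,,
,,,,,,
,,,,,,
,,,^@,
,,@@@,
,,@@,,
,,,,,,
,,,,,,
step 10: ,,,,,,
,,,,,,
,,,,,,
,,<,@,
,,@@@,
,,@@,,
,,,,,,
,,,,,,
step 11: ,,,,,,
,,,,,,
,,^,,,
,,@,@,
,,@@@,
,,@@,,
,,,,,,
,,,,,,
step 12: ,,,,,,
,,,,,,
,,@>,,
,,@,@,
,,@@@,
,,@@,,
,,,,,,
,,,,,,
step 13: ,,,,,,
,,,,,,
,,@@,,
,,@v@,
,,@@@,
,,@@,,
,,,,,,
,,,,,,
step 14: ,,,,,,
,,,,,,
,,@@,,
,,<@@,
,,@@@,
,,@@,,
,,,,,,
,,,,,,
step 15: ,,,,,,
,,,,,,
,,@@,,
,,,@@,
,,v@@,
,,@@,,
,,,,,,
,,,,,,
step 16: ,,,,,,
,,,,,,
,,@@,,
,,,@@,
,,,>@,
,,@@,,
,,,,,,
,,,,,,
step 17: ,,,,,,
,,,,,,
,,@@,,
,,,^@,
,,,,@,
,,@@,,
,,,,,,
,,,,,,
step 18: ,,,,,,
,,,,,,
,,@@,,
,,<,@,
,,,,@,
,,@@,,
,,,,,,
,,,,,,
step 19: ,,,,,,
,,,,,,
,,^@,,
,,@,@,
,,,,@,
,,@@,,
,,,,,,
,,,,,,
step 20: ,,,,,,
,,,,,,
,<,@,,
,,@,@,
,,,,@,
,,@@,,
,,,,,,
,,,,,,
step 21: ,,,,,,
,^,,,,
,@,@,,
,,@,@,
,,,,@,
,,@@,,
,,,,,,
,,,,,,
step 22: ,,,,,,
,@>,,,
,@,@,,
,,@,@,
,,,,@,
,,@@,,
,,,,,,
,,,,,,
step 23: ,,,,,,
,@@,,,
,@v@,,
,,@,@,
,,,,@,
,,@@,,
,,,,,,
,,,,,,
step 24: ,,,,,,
,@@,,,
,<@@,,
,,@,@,
,,,,@,
,,@@,,
,,,,,,
,,,,,,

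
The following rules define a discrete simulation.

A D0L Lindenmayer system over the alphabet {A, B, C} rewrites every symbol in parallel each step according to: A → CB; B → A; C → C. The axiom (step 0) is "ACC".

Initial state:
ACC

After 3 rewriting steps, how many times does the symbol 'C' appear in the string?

step 0: ACC
step 1: CBCC
step 2: CACC
step 3: CCBCC

4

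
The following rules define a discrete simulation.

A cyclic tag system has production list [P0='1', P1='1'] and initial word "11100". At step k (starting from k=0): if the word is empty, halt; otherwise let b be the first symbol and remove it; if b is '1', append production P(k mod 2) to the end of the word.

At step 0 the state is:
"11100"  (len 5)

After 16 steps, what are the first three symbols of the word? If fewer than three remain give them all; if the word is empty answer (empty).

gen 0: "11100"  (len 5)
gen 1: "11001"  (len 5)
gen 2: "10011"  (len 5)
gen 3: "00111"  (len 5)
gen 4: "0111"  (len 4)
gen 5: "111"  (len 3)
gen 6: "111"  (len 3)
gen 7: "111"  (len 3)
gen 8: "111"  (len 3)
gen 9: "111"  (len 3)
gen 10: "111"  (len 3)
gen 11: "111"  (len 3)
gen 12: "111"  (len 3)
gen 13: "111"  (len 3)
gen 14: "111"  (len 3)
gen 15: "111"  (len 3)
gen 16: "111"  (len 3)

111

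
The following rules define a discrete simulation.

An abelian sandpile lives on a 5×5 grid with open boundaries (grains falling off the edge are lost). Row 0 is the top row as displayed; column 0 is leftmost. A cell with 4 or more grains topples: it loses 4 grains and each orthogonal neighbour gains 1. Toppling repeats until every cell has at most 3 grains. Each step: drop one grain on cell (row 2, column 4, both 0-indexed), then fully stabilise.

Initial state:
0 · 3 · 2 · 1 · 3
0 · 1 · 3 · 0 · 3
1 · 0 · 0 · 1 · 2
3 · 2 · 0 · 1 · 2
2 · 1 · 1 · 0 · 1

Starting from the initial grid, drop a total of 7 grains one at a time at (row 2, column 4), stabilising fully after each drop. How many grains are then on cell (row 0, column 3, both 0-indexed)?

2

t=0: 0 · 3 · 2 · 1 · 3
0 · 1 · 3 · 0 · 3
1 · 0 · 0 · 1 · 2
3 · 2 · 0 · 1 · 2
2 · 1 · 1 · 0 · 1
t=1: 0 · 3 · 2 · 1 · 3
0 · 1 · 3 · 0 · 3
1 · 0 · 0 · 1 · 3
3 · 2 · 0 · 1 · 2
2 · 1 · 1 · 0 · 1
t=2: 0 · 3 · 2 · 2 · 0
0 · 1 · 3 · 1 · 1
1 · 0 · 0 · 2 · 1
3 · 2 · 0 · 1 · 3
2 · 1 · 1 · 0 · 1
t=3: 0 · 3 · 2 · 2 · 0
0 · 1 · 3 · 1 · 1
1 · 0 · 0 · 2 · 2
3 · 2 · 0 · 1 · 3
2 · 1 · 1 · 0 · 1
t=4: 0 · 3 · 2 · 2 · 0
0 · 1 · 3 · 1 · 1
1 · 0 · 0 · 2 · 3
3 · 2 · 0 · 1 · 3
2 · 1 · 1 · 0 · 1
t=5: 0 · 3 · 2 · 2 · 0
0 · 1 · 3 · 1 · 2
1 · 0 · 0 · 3 · 1
3 · 2 · 0 · 2 · 0
2 · 1 · 1 · 0 · 2
t=6: 0 · 3 · 2 · 2 · 0
0 · 1 · 3 · 1 · 2
1 · 0 · 0 · 3 · 2
3 · 2 · 0 · 2 · 0
2 · 1 · 1 · 0 · 2
t=7: 0 · 3 · 2 · 2 · 0
0 · 1 · 3 · 1 · 2
1 · 0 · 0 · 3 · 3
3 · 2 · 0 · 2 · 0
2 · 1 · 1 · 0 · 2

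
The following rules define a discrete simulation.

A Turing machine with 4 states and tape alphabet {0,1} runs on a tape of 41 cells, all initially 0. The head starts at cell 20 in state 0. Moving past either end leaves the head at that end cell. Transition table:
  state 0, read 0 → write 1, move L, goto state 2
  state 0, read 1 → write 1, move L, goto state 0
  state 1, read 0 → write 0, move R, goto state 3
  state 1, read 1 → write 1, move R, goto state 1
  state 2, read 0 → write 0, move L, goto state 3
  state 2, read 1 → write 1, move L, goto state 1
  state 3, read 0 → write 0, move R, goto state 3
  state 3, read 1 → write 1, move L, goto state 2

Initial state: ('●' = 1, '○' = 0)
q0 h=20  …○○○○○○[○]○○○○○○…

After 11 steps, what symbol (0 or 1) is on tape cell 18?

0

gen 0: q0 h=20  …○○○○○○[○]○○○○○○…
gen 1: q2 h=19  …○○○○○○[○]●○○○○○…
gen 2: q3 h=18  …○○○○○○[○]○●○○○○…
gen 3: q3 h=19  …○○○○○○[○]●○○○○○…
gen 4: q3 h=20  …○○○○○○[●]○○○○○○…
gen 5: q2 h=19  …○○○○○○[○]●○○○○○…
gen 6: q3 h=18  …○○○○○○[○]○●○○○○…
gen 7: q3 h=19  …○○○○○○[○]●○○○○○…
gen 8: q3 h=20  …○○○○○○[●]○○○○○○…
gen 9: q2 h=19  …○○○○○○[○]●○○○○○…
gen 10: q3 h=18  …○○○○○○[○]○●○○○○…
gen 11: q3 h=19  …○○○○○○[○]●○○○○○…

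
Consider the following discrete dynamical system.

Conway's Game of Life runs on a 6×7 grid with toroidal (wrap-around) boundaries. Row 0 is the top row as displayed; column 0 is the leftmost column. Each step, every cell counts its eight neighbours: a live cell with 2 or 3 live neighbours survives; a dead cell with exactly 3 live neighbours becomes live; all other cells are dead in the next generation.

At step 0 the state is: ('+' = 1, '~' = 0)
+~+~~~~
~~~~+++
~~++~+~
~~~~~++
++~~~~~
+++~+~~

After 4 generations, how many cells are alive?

t=0: +~+~~~~
~~~~+++
~~++~+~
~~~~~++
++~~~~~
+++~+~~
t=1: +~+~+~~
~++~+++
~~~+~~~
+++~+++
~~+~~+~
~~++~~+
t=2: +~~~+~~
+++~+++
~~~~~~~
+++~+++
~~~~~~~
~~+~+++
t=3: ~~+~~~~
++~++++
~~~~~~~
++~~~++
~~+~~~~
~~~++++
t=4: ~++~~~~
+++++++
~~+~~~~
++~~~~+
~+++~~~
~~++++~

20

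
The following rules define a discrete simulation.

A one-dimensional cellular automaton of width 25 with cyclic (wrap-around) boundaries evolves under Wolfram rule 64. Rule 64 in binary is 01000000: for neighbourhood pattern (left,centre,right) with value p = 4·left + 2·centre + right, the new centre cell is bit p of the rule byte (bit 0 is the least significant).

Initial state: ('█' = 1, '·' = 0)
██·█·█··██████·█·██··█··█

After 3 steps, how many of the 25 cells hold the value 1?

0

t=0: ██·█·█··██████·█·██··█··█
t=1: ·█···········█····█······
t=2: ·························
t=3: ·························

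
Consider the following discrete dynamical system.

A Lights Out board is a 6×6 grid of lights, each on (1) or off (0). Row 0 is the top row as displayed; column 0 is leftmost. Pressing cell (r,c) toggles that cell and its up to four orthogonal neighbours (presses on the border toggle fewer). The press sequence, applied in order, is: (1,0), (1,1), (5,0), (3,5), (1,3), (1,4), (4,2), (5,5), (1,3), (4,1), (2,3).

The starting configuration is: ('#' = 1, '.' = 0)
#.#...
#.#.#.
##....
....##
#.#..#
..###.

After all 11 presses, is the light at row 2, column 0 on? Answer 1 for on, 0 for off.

0

step 0: #.#...
#.#.#.
##....
....##
#.#..#
..###.
step 1: ..#...
.##.#.
.#....
....##
#.#..#
..###.
step 2: .##...
#...#.
......
....##
#.#..#
..###.
step 3: .##...
#...#.
......
....##
..#..#
#####.
step 4: .##...
#...#.
.....#
......
..#...
#####.
step 5: .###..
#.##..
...#.#
......
..#...
#####.
step 6: .####.
#.#.##
...###
......
..#...
#####.
step 7: .####.
#.#.##
...###
..#...
.#.#..
##.##.
step 8: .####.
#.#.##
...###
..#...
.#.#.#
##.#.#
step 9: .##.#.
#..#.#
....##
..#...
.#.#.#
##.#.#
step 10: .##.#.
#..#.#
....##
.##...
#.##.#
#..#.#
step 11: .##.#.
#....#
..##.#
.###..
#.##.#
#..#.#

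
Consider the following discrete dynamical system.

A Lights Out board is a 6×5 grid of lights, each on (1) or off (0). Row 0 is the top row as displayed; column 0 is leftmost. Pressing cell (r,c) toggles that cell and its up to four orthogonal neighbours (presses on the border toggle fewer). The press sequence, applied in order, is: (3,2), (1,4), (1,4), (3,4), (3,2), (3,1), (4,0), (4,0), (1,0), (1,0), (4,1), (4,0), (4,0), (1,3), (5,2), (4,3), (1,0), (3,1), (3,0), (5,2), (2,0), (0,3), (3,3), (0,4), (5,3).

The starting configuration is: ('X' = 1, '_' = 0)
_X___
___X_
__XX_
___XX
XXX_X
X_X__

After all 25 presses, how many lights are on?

gen 0: _X___
___X_
__XX_
___XX
XXX_X
X_X__
gen 1: _X___
___X_
___X_
_XX_X
XX__X
X_X__
gen 2: _X__X
____X
___XX
_XX_X
XX__X
X_X__
gen 3: _X___
___X_
___X_
_XX_X
XX__X
X_X__
gen 4: _X___
___X_
___XX
_XXX_
XX___
X_X__
gen 5: _X___
___X_
__XXX
_____
XXX__
X_X__
gen 6: _X___
___X_
_XXXX
XXX__
X_X__
X_X__
gen 7: _X___
___X_
_XXXX
_XX__
_XX__
__X__
gen 8: _X___
___X_
_XXXX
XXX__
X_X__
X_X__
gen 9: XX___
XX_X_
XXXXX
XXX__
X_X__
X_X__
gen 10: _X___
___X_
_XXXX
XXX__
X_X__
X_X__
gen 11: _X___
___X_
_XXXX
X_X__
_X___
XXX__
gen 12: _X___
___X_
_XXXX
__X__
X____
_XX__
gen 13: _X___
___X_
_XXXX
X_X__
_X___
XXX__
gen 14: _X_X_
__X_X
_XX_X
X_X__
_X___
XXX__
gen 15: _X_X_
__X_X
_XX_X
X_X__
_XX__
X__X_
gen 16: _X_X_
__X_X
_XX_X
X_XX_
_X_XX
X____
gen 17: XX_X_
XXX_X
XXX_X
X_XX_
_X_XX
X____
gen 18: XX_X_
XXX_X
X_X_X
_X_X_
___XX
X____
gen 19: XX_X_
XXX_X
__X_X
X__X_
X__XX
X____
gen 20: XX_X_
XXX_X
__X_X
X__X_
X_XXX
XXXX_
gen 21: XX_X_
_XX_X
XXX_X
___X_
X_XXX
XXXX_
gen 22: XXX_X
_XXXX
XXX_X
___X_
X_XXX
XXXX_
gen 23: XXX_X
_XXXX
XXXXX
__X_X
X_X_X
XXXX_
gen 24: XXXX_
_XXX_
XXXXX
__X_X
X_X_X
XXXX_
gen 25: XXXX_
_XXX_
XXXXX
__X_X
X_XXX
XX__X

21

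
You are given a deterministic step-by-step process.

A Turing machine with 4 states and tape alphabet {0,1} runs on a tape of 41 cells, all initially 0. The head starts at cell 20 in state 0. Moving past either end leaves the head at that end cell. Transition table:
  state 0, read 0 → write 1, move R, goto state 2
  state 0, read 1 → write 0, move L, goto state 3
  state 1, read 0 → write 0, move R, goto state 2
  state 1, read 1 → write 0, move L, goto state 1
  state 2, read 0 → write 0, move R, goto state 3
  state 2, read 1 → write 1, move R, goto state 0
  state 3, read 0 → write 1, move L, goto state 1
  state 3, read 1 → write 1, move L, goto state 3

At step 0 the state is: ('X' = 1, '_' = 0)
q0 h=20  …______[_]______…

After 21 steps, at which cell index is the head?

33

step 0: q0 h=20  …______[_]______…
step 1: q2 h=21  …_____X[_]______…
step 2: q3 h=22  …____X_[_]______…
step 3: q1 h=21  …_____X[_]X_____…
step 4: q2 h=22  …____X_[X]______…
step 5: q0 h=23  …___X_X[_]______…
step 6: q2 h=24  …__X_XX[_]______…
step 7: q3 h=25  …_X_XX_[_]______…
step 8: q1 h=24  …__X_XX[_]X_____…
step 9: q2 h=25  …_X_XX_[X]______…
step 10: q0 h=26  …X_XX_X[_]______…
step 11: q2 h=27  …_XX_XX[_]______…
step 12: q3 h=28  …XX_XX_[_]______…
step 13: q1 h=27  …_XX_XX[_]X_____…
step 14: q2 h=28  …XX_XX_[X]______…
step 15: q0 h=29  …X_XX_X[_]______…
step 16: q2 h=30  …_XX_XX[_]______…
step 17: q3 h=31  …XX_XX_[_]______…
step 18: q1 h=30  …_XX_XX[_]X_____…
step 19: q2 h=31  …XX_XX_[X]______…
step 20: q0 h=32  …X_XX_X[_]______…
step 21: q2 h=33  …_XX_XX[_]______…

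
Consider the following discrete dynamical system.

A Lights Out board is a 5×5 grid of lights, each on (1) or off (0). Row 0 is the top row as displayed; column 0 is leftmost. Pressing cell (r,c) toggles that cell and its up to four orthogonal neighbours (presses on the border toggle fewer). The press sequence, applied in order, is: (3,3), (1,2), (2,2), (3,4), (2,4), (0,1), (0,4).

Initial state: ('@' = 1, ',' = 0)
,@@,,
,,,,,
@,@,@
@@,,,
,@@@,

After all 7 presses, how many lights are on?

k=0  ,@@,,
,,,,,
@,@,@
@@,,,
,@@@,
k=1  ,@@,,
,,,,,
@,@@@
@@@@@
,@@,,
k=2  ,@,,,
,@@@,
@,,@@
@@@@@
,@@,,
k=3  ,@,,,
,@,@,
@@@,@
@@,@@
,@@,,
k=4  ,@,,,
,@,@,
@@@,,
@@,,,
,@@,@
k=5  ,@,,,
,@,@@
@@@@@
@@,,@
,@@,@
k=6  @,@,,
,,,@@
@@@@@
@@,,@
,@@,@
k=7  @,@@@
,,,@,
@@@@@
@@,,@
,@@,@

16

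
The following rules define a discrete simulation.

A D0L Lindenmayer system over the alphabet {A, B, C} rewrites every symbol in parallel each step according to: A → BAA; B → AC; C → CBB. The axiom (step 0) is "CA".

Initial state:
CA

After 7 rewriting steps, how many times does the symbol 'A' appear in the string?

988

step 0: CA
step 1: CBBBAA
step 2: CBBACACACBAABAA
step 3: CBBACACBAACBBBAACBBBAACBBACBAABAAACBAABAA
step 4: CBBACACBAACBBBAACBBACBAABAACBBACACACBAABAACBBACACACBAABAACBBACACBAACBBACBAABAAACBAABAABAACBBACBAABAAACBAABAA
step 5: CBBACACBAACBBBAACBBACBAABAACBBACACACBAABAACBBACACBAACBBACB…CBAABAACBBACACBAACBBACBAABAAACBAABAABAACBBACBAABAAACBAABAA  (len 290)
step 6: CBBACACBAACBBBAACBBACBAABAACBBACACACBAABAACBBACACBAACBBACB…CBAABAACBBACACBAACBBACBAABAAACBAABAABAACBBACBAABAAACBAABAA  (len 773)
step 7: CBBACACBAACBBBAACBBACBAABAACBBACACACBAABAACBBACACBAACBBACB…CBAABAACBBACACBAACBBACBAABAAACBAABAABAACBBACBAABAAACBAABAA  (len 2069)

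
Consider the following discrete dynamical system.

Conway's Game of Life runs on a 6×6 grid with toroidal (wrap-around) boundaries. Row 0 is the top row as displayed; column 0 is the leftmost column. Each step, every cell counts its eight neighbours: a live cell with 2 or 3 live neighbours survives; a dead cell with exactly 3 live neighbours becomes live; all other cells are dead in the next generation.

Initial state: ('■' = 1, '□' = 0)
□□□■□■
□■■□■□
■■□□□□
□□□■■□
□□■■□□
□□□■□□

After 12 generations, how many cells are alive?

7

0) □□□■□■
□■■□■□
■■□□□□
□□□■■□
□□■■□□
□□□■□□
1) □□□■□□
□■■■■■
■■□□■■
□■□■■□
□□■□□□
□□□■□□
2) □□□□□□
□■□□□□
□□□□□□
□■□■■□
□□■□■□
□□■■□□
3) □□■□□□
□□□□□□
□□■□□□
□□■■■□
□■□□■□
□□■■□□
4) □□■■□□
□□□□□□
□□■□□□
□■■□■□
□■□□■□
□■■■□□
5) □■□■□□
□□■■□□
□■■■□□
□■■□□□
■□□□■□
□■□□■□
6) □■□■■□
□□□□■□
□□□□□□
■□□□□□
■□■■□■
■■■■■■
7) □■□□□□
□□□■■□
□□□□□□
■■□□□■
□□□□□□
□□□□□□
8) □□□□□□
□□□□□□
■□□□■■
■□□□□□
■□□□□□
□□□□□□
9) □□□□□□
□□□□□■
■□□□□■
■■□□□□
□□□□□□
□□□□□□
10) □□□□□□
■□□□□■
□■□□□■
■■□□□■
□□□□□□
□□□□□□
11) □□□□□□
■□□□□■
□■□□■□
□■□□□■
■□□□□□
□□□□□□
12) □□□□□□
■□□□□■
□■□□■□
□■□□□■
■□□□□□
□□□□□□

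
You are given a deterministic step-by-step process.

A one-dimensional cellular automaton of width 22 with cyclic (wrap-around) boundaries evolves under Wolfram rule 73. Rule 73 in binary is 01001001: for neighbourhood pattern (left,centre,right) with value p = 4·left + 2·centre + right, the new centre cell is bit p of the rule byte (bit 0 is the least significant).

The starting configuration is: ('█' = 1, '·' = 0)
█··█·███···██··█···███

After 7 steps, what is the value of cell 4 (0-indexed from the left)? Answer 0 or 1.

0

[0] █··█·███···██··█···███
[1] █····█·█·█·██····█·█··
[2] ··██·······██·██······
[3] █·██·█████·██·██·█████
[4] █·██·█···█·██·██·█····
[5] ··██···█···██·██···██·
[6] █·██·█···█·██·██·█·██·
[7] ··██···█···██·██···██·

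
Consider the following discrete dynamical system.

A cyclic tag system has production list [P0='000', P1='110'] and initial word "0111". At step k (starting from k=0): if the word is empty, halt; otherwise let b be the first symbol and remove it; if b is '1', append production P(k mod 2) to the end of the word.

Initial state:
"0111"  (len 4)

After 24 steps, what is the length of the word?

[0] "0111"  (len 4)
[1] "111"  (len 3)
[2] "11110"  (len 5)
[3] "1110000"  (len 7)
[4] "110000110"  (len 9)
[5] "10000110000"  (len 11)
[6] "0000110000110"  (len 13)
[7] "000110000110"  (len 12)
[8] "00110000110"  (len 11)
[9] "0110000110"  (len 10)
[10] "110000110"  (len 9)
[11] "10000110000"  (len 11)
[12] "0000110000110"  (len 13)
[13] "000110000110"  (len 12)
[14] "00110000110"  (len 11)
[15] "0110000110"  (len 10)
[16] "110000110"  (len 9)
[17] "10000110000"  (len 11)
[18] "0000110000110"  (len 13)
[19] "000110000110"  (len 12)
[20] "00110000110"  (len 11)
[21] "0110000110"  (len 10)
[22] "110000110"  (len 9)
[23] "10000110000"  (len 11)
[24] "0000110000110"  (len 13)

13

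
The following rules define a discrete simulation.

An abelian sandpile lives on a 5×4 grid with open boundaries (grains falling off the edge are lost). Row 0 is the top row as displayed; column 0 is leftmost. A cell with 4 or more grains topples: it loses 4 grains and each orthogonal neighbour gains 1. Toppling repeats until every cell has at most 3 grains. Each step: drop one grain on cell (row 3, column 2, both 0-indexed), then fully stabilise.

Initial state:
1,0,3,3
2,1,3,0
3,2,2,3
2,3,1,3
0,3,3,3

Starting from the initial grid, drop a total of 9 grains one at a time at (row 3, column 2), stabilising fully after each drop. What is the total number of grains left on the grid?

t=0: 1,0,3,3
2,1,3,0
3,2,2,3
2,3,1,3
0,3,3,3
t=1: 1,0,3,3
2,1,3,0
3,2,2,3
2,3,2,3
0,3,3,3
t=2: 1,0,3,3
2,1,3,0
3,2,2,3
2,3,3,3
0,3,3,3
t=3: 1,1,1,0
3,3,1,3
1,2,3,1
1,0,1,3
2,2,3,1
t=4: 1,1,1,0
3,3,1,3
1,2,3,1
1,0,2,3
2,2,3,1
t=5: 1,1,1,0
3,3,1,3
1,2,3,1
1,0,3,3
2,2,3,1
t=6: 1,1,1,0
3,3,2,3
1,3,0,3
1,1,3,0
2,3,0,3
t=7: 1,1,1,0
3,3,2,3
1,3,1,3
1,2,0,1
2,3,1,3
t=8: 1,1,1,0
3,3,2,3
1,3,1,3
1,2,1,1
2,3,1,3
t=9: 1,1,1,0
3,3,2,3
1,3,1,3
1,2,2,1
2,3,1,3

37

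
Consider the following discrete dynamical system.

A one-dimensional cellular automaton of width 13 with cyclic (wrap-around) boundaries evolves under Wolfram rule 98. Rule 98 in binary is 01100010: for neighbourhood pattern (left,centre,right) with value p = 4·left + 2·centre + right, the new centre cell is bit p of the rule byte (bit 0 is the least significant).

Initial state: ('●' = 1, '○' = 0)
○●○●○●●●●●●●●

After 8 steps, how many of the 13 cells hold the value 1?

4

step 0: ○●○●○●●●●●●●●
step 1: ●○●○●○○○○○○○●
step 2: ●●○●○○○○○○○●○
step 3: ○●●○○○○○○○●○●
step 4: ●○●○○○○○○●○●○
step 5: ○●○○○○○○●○●○●
step 6: ●○○○○○○●○●○●○
step 7: ○○○○○○●○●○●○●
step 8: ○○○○○●○●○●○●○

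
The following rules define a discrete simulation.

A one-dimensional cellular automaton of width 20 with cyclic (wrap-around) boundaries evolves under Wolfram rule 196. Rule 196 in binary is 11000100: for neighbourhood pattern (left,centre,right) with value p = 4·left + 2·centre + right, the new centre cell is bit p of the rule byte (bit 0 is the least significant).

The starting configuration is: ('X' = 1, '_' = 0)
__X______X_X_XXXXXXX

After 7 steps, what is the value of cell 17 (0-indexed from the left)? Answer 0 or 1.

gen 0: __X______X_X_XXXXXXX
gen 1: __X______X_X__XXXXXX
gen 2: __X______X_X___XXXXX
gen 3: __X______X_X____XXXX
gen 4: __X______X_X_____XXX
gen 5: __X______X_X______XX
gen 6: __X______X_X_______X
gen 7: __X______X_X_______X

0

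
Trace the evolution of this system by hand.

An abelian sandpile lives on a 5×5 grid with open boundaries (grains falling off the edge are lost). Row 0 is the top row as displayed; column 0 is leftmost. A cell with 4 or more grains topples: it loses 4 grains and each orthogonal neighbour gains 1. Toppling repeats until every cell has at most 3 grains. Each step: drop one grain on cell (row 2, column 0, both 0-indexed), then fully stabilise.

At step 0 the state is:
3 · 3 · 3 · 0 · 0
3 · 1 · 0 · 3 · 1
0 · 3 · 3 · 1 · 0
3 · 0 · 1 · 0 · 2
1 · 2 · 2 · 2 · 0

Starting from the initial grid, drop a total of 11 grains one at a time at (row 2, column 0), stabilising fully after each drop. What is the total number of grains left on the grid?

37

t=0: 3 · 3 · 3 · 0 · 0
3 · 1 · 0 · 3 · 1
0 · 3 · 3 · 1 · 0
3 · 0 · 1 · 0 · 2
1 · 2 · 2 · 2 · 0
t=1: 3 · 3 · 3 · 0 · 0
3 · 1 · 0 · 3 · 1
1 · 3 · 3 · 1 · 0
3 · 0 · 1 · 0 · 2
1 · 2 · 2 · 2 · 0
t=2: 3 · 3 · 3 · 0 · 0
3 · 1 · 0 · 3 · 1
2 · 3 · 3 · 1 · 0
3 · 0 · 1 · 0 · 2
1 · 2 · 2 · 2 · 0
t=3: 3 · 3 · 3 · 0 · 0
3 · 1 · 0 · 3 · 1
3 · 3 · 3 · 1 · 0
3 · 0 · 1 · 0 · 2
1 · 2 · 2 · 2 · 0
t=4: 1 · 2 · 0 · 1 · 0
2 · 0 · 3 · 3 · 1
3 · 2 · 0 · 2 · 0
0 · 2 · 2 · 0 · 2
2 · 2 · 2 · 2 · 0
t=5: 1 · 2 · 0 · 1 · 0
3 · 0 · 3 · 3 · 1
0 · 3 · 0 · 2 · 0
1 · 2 · 2 · 0 · 2
2 · 2 · 2 · 2 · 0
t=6: 1 · 2 · 0 · 1 · 0
3 · 0 · 3 · 3 · 1
1 · 3 · 0 · 2 · 0
1 · 2 · 2 · 0 · 2
2 · 2 · 2 · 2 · 0
t=7: 1 · 2 · 0 · 1 · 0
3 · 0 · 3 · 3 · 1
2 · 3 · 0 · 2 · 0
1 · 2 · 2 · 0 · 2
2 · 2 · 2 · 2 · 0
t=8: 1 · 2 · 0 · 1 · 0
3 · 0 · 3 · 3 · 1
3 · 3 · 0 · 2 · 0
1 · 2 · 2 · 0 · 2
2 · 2 · 2 · 2 · 0
t=9: 2 · 2 · 0 · 1 · 0
0 · 2 · 3 · 3 · 1
2 · 0 · 1 · 2 · 0
2 · 3 · 2 · 0 · 2
2 · 2 · 2 · 2 · 0
t=10: 2 · 2 · 0 · 1 · 0
0 · 2 · 3 · 3 · 1
3 · 0 · 1 · 2 · 0
2 · 3 · 2 · 0 · 2
2 · 2 · 2 · 2 · 0
t=11: 2 · 2 · 0 · 1 · 0
1 · 2 · 3 · 3 · 1
0 · 1 · 1 · 2 · 0
3 · 3 · 2 · 0 · 2
2 · 2 · 2 · 2 · 0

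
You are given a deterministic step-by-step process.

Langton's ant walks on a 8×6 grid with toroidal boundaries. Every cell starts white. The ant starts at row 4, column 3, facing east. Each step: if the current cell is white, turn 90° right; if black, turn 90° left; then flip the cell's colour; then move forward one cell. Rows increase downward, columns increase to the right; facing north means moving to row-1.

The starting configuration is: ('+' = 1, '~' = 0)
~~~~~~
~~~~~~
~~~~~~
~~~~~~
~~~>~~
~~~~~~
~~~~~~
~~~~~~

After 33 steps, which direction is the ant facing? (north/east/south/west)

south

k=0  ~~~~~~
~~~~~~
~~~~~~
~~~~~~
~~~>~~
~~~~~~
~~~~~~
~~~~~~
k=1  ~~~~~~
~~~~~~
~~~~~~
~~~~~~
~~~+~~
~~~v~~
~~~~~~
~~~~~~
k=2  ~~~~~~
~~~~~~
~~~~~~
~~~~~~
~~~+~~
~~<+~~
~~~~~~
~~~~~~
k=3  ~~~~~~
~~~~~~
~~~~~~
~~~~~~
~~^+~~
~~++~~
~~~~~~
~~~~~~
k=4  ~~~~~~
~~~~~~
~~~~~~
~~~~~~
~~+>~~
~~++~~
~~~~~~
~~~~~~
k=5  ~~~~~~
~~~~~~
~~~~~~
~~~^~~
~~+~~~
~~++~~
~~~~~~
~~~~~~
k=6  ~~~~~~
~~~~~~
~~~~~~
~~~+>~
~~+~~~
~~++~~
~~~~~~
~~~~~~
k=7  ~~~~~~
~~~~~~
~~~~~~
~~~++~
~~+~v~
~~++~~
~~~~~~
~~~~~~
k=8  ~~~~~~
~~~~~~
~~~~~~
~~~++~
~~+<+~
~~++~~
~~~~~~
~~~~~~
k=9  ~~~~~~
~~~~~~
~~~~~~
~~~^+~
~~+++~
~~++~~
~~~~~~
~~~~~~
k=10  ~~~~~~
~~~~~~
~~~~~~
~~<~+~
~~+++~
~~++~~
~~~~~~
~~~~~~
k=11  ~~~~~~
~~~~~~
~~^~~~
~~+~+~
~~+++~
~~++~~
~~~~~~
~~~~~~
k=12  ~~~~~~
~~~~~~
~~+>~~
~~+~+~
~~+++~
~~++~~
~~~~~~
~~~~~~
k=13  ~~~~~~
~~~~~~
~~++~~
~~+v+~
~~+++~
~~++~~
~~~~~~
~~~~~~
k=14  ~~~~~~
~~~~~~
~~++~~
~~<++~
~~+++~
~~++~~
~~~~~~
~~~~~~
k=15  ~~~~~~
~~~~~~
~~++~~
~~~++~
~~v++~
~~++~~
~~~~~~
~~~~~~
k=16  ~~~~~~
~~~~~~
~~++~~
~~~++~
~~~>+~
~~++~~
~~~~~~
~~~~~~
k=17  ~~~~~~
~~~~~~
~~++~~
~~~^+~
~~~~+~
~~++~~
~~~~~~
~~~~~~
k=18  ~~~~~~
~~~~~~
~~++~~
~~<~+~
~~~~+~
~~++~~
~~~~~~
~~~~~~
k=19  ~~~~~~
~~~~~~
~~^+~~
~~+~+~
~~~~+~
~~++~~
~~~~~~
~~~~~~
k=20  ~~~~~~
~~~~~~
~<~+~~
~~+~+~
~~~~+~
~~++~~
~~~~~~
~~~~~~
k=21  ~~~~~~
~^~~~~
~+~+~~
~~+~+~
~~~~+~
~~++~~
~~~~~~
~~~~~~
k=22  ~~~~~~
~+>~~~
~+~+~~
~~+~+~
~~~~+~
~~++~~
~~~~~~
~~~~~~
k=23  ~~~~~~
~++~~~
~+v+~~
~~+~+~
~~~~+~
~~++~~
~~~~~~
~~~~~~
k=24  ~~~~~~
~++~~~
~<++~~
~~+~+~
~~~~+~
~~++~~
~~~~~~
~~~~~~
k=25  ~~~~~~
~++~~~
~~++~~
~v+~+~
~~~~+~
~~++~~
~~~~~~
~~~~~~
k=26  ~~~~~~
~++~~~
~~++~~
<++~+~
~~~~+~
~~++~~
~~~~~~
~~~~~~
k=27  ~~~~~~
~++~~~
^~++~~
+++~+~
~~~~+~
~~++~~
~~~~~~
~~~~~~
k=28  ~~~~~~
~++~~~
+>++~~
+++~+~
~~~~+~
~~++~~
~~~~~~
~~~~~~
k=29  ~~~~~~
~++~~~
++++~~
+v+~+~
~~~~+~
~~++~~
~~~~~~
~~~~~~
k=30  ~~~~~~
~++~~~
++++~~
+~>~+~
~~~~+~
~~++~~
~~~~~~
~~~~~~
k=31  ~~~~~~
~++~~~
++^+~~
+~~~+~
~~~~+~
~~++~~
~~~~~~
~~~~~~
k=32  ~~~~~~
~++~~~
+<~+~~
+~~~+~
~~~~+~
~~++~~
~~~~~~
~~~~~~
k=33  ~~~~~~
~++~~~
+~~+~~
+v~~+~
~~~~+~
~~++~~
~~~~~~
~~~~~~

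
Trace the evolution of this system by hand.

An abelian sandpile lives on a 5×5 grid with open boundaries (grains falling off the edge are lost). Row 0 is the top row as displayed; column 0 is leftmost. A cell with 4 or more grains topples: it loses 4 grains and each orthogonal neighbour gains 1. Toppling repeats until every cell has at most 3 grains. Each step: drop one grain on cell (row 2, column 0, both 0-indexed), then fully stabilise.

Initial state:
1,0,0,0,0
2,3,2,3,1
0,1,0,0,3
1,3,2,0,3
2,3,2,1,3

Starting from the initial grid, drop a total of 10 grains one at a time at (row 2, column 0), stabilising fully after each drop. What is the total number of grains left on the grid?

38

step 0: 1,0,0,0,0
2,3,2,3,1
0,1,0,0,3
1,3,2,0,3
2,3,2,1,3
step 1: 1,0,0,0,0
2,3,2,3,1
1,1,0,0,3
1,3,2,0,3
2,3,2,1,3
step 2: 1,0,0,0,0
2,3,2,3,1
2,1,0,0,3
1,3,2,0,3
2,3,2,1,3
step 3: 1,0,0,0,0
2,3,2,3,1
3,1,0,0,3
1,3,2,0,3
2,3,2,1,3
step 4: 1,0,0,0,0
3,3,2,3,1
0,2,0,0,3
2,3,2,0,3
2,3,2,1,3
step 5: 1,0,0,0,0
3,3,2,3,1
1,2,0,0,3
2,3,2,0,3
2,3,2,1,3
step 6: 1,0,0,0,0
3,3,2,3,1
2,2,0,0,3
2,3,2,0,3
2,3,2,1,3
step 7: 1,0,0,0,0
3,3,2,3,1
3,2,0,0,3
2,3,2,0,3
2,3,2,1,3
step 8: 2,1,0,0,0
1,1,3,3,1
3,1,1,0,3
1,2,3,0,3
0,1,3,1,3
step 9: 2,1,0,0,0
2,1,3,3,1
0,2,1,0,3
2,2,3,0,3
0,1,3,1,3
step 10: 2,1,0,0,0
2,1,3,3,1
1,2,1,0,3
2,2,3,0,3
0,1,3,1,3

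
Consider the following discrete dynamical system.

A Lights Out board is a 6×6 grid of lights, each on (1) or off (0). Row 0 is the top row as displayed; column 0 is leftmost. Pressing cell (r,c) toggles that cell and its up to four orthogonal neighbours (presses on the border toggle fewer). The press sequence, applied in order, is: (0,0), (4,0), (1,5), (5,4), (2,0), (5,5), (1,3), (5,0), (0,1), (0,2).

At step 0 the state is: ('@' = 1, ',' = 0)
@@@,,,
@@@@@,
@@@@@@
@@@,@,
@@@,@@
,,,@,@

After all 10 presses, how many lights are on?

17

t=0: @@@,,,
@@@@@,
@@@@@@
@@@,@,
@@@,@@
,,,@,@
t=1: ,,@,,,
,@@@@,
@@@@@@
@@@,@,
@@@,@@
,,,@,@
t=2: ,,@,,,
,@@@@,
@@@@@@
,@@,@,
,,@,@@
@,,@,@
t=3: ,,@,,@
,@@@,@
@@@@@,
,@@,@,
,,@,@@
@,,@,@
t=4: ,,@,,@
,@@@,@
@@@@@,
,@@,@,
,,@,,@
@,,,@,
t=5: ,,@,,@
@@@@,@
,,@@@,
@@@,@,
,,@,,@
@,,,@,
t=6: ,,@,,@
@@@@,@
,,@@@,
@@@,@,
,,@,,,
@,,,,@
t=7: ,,@@,@
@@,,@@
,,@,@,
@@@,@,
,,@,,,
@,,,,@
t=8: ,,@@,@
@@,,@@
,,@,@,
@@@,@,
@,@,,,
,@,,,@
t=9: @@,@,@
@,,,@@
,,@,@,
@@@,@,
@,@,,,
,@,,,@
t=10: @,@,,@
@,@,@@
,,@,@,
@@@,@,
@,@,,,
,@,,,@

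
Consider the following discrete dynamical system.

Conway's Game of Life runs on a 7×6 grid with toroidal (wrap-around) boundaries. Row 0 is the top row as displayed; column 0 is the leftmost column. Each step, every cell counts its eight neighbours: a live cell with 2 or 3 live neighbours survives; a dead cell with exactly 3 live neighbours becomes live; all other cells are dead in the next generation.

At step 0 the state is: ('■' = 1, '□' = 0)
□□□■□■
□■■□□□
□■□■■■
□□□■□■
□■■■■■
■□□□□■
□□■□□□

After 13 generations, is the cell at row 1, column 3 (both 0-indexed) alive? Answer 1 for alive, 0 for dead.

1

step 0: □□□■□■
□■■□□□
□■□■■■
□□□■□■
□■■■■■
■□□□□■
□□■□□□
step 1: □■□■□□
□■□□□■
□■□■□■
□■□□□□
□■■■□□
■□□□□■
■□□□■■
step 2: □■■□□□
□■□□□□
□■□□■□
□■□■■□
□■■□□□
□□■■□□
□■□□■□
step 3: ■■■□□□
■■□□□□
■■□■■□
■■□■■□
□■□□■□
□□□■□□
□■□□□□
step 4: □□■□□□
□□□■□□
□□□■■□
□□□□□□
■■□□■■
□□■□□□
■■□□□□
step 5: □■■□□□
□□■■■□
□□□■■□
■□□■□□
■■□□□■
□□■□□□
□■■□□□
step 6: □□□□□□
□■□□■□
□□□□□■
■■■■□□
■■■□□■
□□■□□□
□□□■□□
step 7: □□□□□□
□□□□□□
□□□■■■
□□□■■□
□□□□□■
■□■■□□
□□□□□□
step 8: □□□□□□
□□□□■□
□□□■□■
□□□■□□
□□■□□■
□□□□□□
□□□□□□
step 9: □□□□□□
□□□□■□
□□□■□□
□□■■□□
□□□□□□
□□□□□□
□□□□□□
step 10: □□□□□□
□□□□□□
□□■■■□
□□■■□□
□□□□□□
□□□□□□
□□□□□□
step 11: □□□□□□
□□□■□□
□□■□■□
□□■□■□
□□□□□□
□□□□□□
□□□□□□
step 12: □□□□□□
□□□■□□
□□■□■□
□□□□□□
□□□□□□
□□□□□□
□□□□□□
step 13: □□□□□□
□□□■□□
□□□■□□
□□□□□□
□□□□□□
□□□□□□
□□□□□□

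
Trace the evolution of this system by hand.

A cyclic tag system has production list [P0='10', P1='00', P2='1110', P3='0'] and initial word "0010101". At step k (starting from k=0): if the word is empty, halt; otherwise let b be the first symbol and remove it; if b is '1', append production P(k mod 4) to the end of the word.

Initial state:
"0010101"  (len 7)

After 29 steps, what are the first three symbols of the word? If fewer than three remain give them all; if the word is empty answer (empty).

0) "0010101"  (len 7)
1) "010101"  (len 6)
2) "10101"  (len 5)
3) "01011110"  (len 8)
4) "1011110"  (len 7)
5) "01111010"  (len 8)
6) "1111010"  (len 7)
7) "1110101110"  (len 10)
8) "1101011100"  (len 10)
9) "10101110010"  (len 11)
10) "010111001000"  (len 12)
11) "10111001000"  (len 11)
12) "01110010000"  (len 11)
13) "1110010000"  (len 10)
14) "11001000000"  (len 11)
15) "10010000001110"  (len 14)
16) "00100000011100"  (len 14)
17) "0100000011100"  (len 13)
18) "100000011100"  (len 12)
19) "000000111001110"  (len 15)
20) "00000111001110"  (len 14)
21) "0000111001110"  (len 13)
22) "000111001110"  (len 12)
23) "00111001110"  (len 11)
24) "0111001110"  (len 10)
25) "111001110"  (len 9)
26) "1100111000"  (len 10)
27) "1001110001110"  (len 13)
28) "0011100011100"  (len 13)
29) "011100011100"  (len 12)

011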